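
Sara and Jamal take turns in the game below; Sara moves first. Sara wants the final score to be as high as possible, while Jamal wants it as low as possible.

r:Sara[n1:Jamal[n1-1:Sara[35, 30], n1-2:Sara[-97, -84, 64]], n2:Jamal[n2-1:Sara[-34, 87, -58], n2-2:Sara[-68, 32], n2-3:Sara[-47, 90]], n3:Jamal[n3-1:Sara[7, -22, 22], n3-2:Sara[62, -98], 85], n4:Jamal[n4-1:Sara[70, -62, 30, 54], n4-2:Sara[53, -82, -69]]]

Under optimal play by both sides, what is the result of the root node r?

53

n1-1 (Sara): max(35, 30) = 35
n1-2 (Sara): max(-97, -84, 64) = 64
n1 (Jamal): min(35, 64) = 35
n2-1 (Sara): max(-34, 87, -58) = 87
n2-2 (Sara): max(-68, 32) = 32
n2-3 (Sara): max(-47, 90) = 90
n2 (Jamal): min(87, 32, 90) = 32
n3-1 (Sara): max(7, -22, 22) = 22
n3-2 (Sara): max(62, -98) = 62
n3 (Jamal): min(22, 62, 85) = 22
n4-1 (Sara): max(70, -62, 30, 54) = 70
n4-2 (Sara): max(53, -82, -69) = 53
n4 (Jamal): min(70, 53) = 53
r (Sara): max(35, 32, 22, 53) = 53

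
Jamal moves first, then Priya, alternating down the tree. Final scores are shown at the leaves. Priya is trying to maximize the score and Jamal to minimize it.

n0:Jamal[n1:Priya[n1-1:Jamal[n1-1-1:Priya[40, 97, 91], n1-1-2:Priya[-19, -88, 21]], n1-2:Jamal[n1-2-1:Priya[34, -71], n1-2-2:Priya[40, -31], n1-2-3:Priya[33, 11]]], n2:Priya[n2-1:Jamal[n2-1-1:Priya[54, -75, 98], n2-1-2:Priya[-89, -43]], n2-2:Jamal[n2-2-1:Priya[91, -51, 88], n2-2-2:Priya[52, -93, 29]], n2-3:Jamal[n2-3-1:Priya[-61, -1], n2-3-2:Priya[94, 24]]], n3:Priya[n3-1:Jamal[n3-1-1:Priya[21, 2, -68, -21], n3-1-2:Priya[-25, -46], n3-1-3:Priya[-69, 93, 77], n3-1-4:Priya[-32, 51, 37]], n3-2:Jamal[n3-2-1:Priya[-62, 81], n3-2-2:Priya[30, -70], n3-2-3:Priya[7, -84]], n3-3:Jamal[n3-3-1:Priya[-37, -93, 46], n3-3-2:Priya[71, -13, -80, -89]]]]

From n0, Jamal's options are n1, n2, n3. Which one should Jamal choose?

n1

n1-1-1 (Priya): max(40, 97, 91) = 97
n1-1-2 (Priya): max(-19, -88, 21) = 21
n1-1 (Jamal): min(97, 21) = 21
n1-2-1 (Priya): max(34, -71) = 34
n1-2-2 (Priya): max(40, -31) = 40
n1-2-3 (Priya): max(33, 11) = 33
n1-2 (Jamal): min(34, 40, 33) = 33
n1 (Priya): max(21, 33) = 33
n2-1-1 (Priya): max(54, -75, 98) = 98
n2-1-2 (Priya): max(-89, -43) = -43
n2-1 (Jamal): min(98, -43) = -43
n2-2-1 (Priya): max(91, -51, 88) = 91
n2-2-2 (Priya): max(52, -93, 29) = 52
n2-2 (Jamal): min(91, 52) = 52
n2-3-1 (Priya): max(-61, -1) = -1
n2-3-2 (Priya): max(94, 24) = 94
n2-3 (Jamal): min(-1, 94) = -1
n2 (Priya): max(-43, 52, -1) = 52
n3-1-1 (Priya): max(21, 2, -68, -21) = 21
n3-1-2 (Priya): max(-25, -46) = -25
n3-1-3 (Priya): max(-69, 93, 77) = 93
n3-1-4 (Priya): max(-32, 51, 37) = 51
n3-1 (Jamal): min(21, -25, 93, 51) = -25
n3-2-1 (Priya): max(-62, 81) = 81
n3-2-2 (Priya): max(30, -70) = 30
n3-2-3 (Priya): max(7, -84) = 7
n3-2 (Jamal): min(81, 30, 7) = 7
n3-3-1 (Priya): max(-37, -93, 46) = 46
n3-3-2 (Priya): max(71, -13, -80, -89) = 71
n3-3 (Jamal): min(46, 71) = 46
n3 (Priya): max(-25, 7, 46) = 46
n0 (Jamal): min(33, 52, 46) = 33
Jamal at n0 wants the lowest of {n1=33, n2=52, n3=46}, so chooses n1.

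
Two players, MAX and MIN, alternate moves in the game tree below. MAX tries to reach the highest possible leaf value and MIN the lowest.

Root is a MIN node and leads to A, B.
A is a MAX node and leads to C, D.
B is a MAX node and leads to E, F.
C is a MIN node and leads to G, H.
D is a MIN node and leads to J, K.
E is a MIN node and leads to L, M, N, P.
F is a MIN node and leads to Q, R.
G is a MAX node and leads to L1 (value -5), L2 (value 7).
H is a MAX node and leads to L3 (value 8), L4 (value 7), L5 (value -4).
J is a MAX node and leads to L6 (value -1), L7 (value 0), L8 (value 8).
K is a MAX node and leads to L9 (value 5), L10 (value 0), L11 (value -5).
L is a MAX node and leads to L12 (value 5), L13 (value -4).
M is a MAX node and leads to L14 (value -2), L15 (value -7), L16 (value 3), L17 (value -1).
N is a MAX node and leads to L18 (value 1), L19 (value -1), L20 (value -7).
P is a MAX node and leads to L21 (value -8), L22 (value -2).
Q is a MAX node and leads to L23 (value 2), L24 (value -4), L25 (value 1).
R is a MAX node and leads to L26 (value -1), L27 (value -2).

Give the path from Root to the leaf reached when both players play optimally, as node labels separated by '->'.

Root -> B -> F -> R -> L26

G (MAX): max(-5, 7) = 7
H (MAX): max(8, 7, -4) = 8
C (MIN): min(7, 8) = 7
J (MAX): max(-1, 0, 8) = 8
K (MAX): max(5, 0, -5) = 5
D (MIN): min(8, 5) = 5
A (MAX): max(7, 5) = 7
L (MAX): max(5, -4) = 5
M (MAX): max(-2, -7, 3, -1) = 3
N (MAX): max(1, -1, -7) = 1
P (MAX): max(-8, -2) = -2
E (MIN): min(5, 3, 1, -2) = -2
Q (MAX): max(2, -4, 1) = 2
R (MAX): max(-1, -2) = -1
F (MIN): min(2, -1) = -1
B (MAX): max(-2, -1) = -1
Root (MIN): min(7, -1) = -1
At Root, MIN picks B (lowest: -1).
At B, MAX picks F (highest: -1).
At F, MIN picks R (lowest: -1).
At R, MAX picks L26 (highest: -1).
Terminal value -1.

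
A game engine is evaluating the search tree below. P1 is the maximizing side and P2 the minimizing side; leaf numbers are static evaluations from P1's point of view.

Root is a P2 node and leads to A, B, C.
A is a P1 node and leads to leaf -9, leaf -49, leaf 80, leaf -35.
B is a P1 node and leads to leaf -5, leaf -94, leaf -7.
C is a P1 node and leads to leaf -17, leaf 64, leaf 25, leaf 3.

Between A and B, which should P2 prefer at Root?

A (P1): max(-9, -49, 80, -35) = 80
B (P1): max(-5, -94, -7) = -5
P2 prefers the lower value; A=80, B=-5. B is better since -5 < 80.

B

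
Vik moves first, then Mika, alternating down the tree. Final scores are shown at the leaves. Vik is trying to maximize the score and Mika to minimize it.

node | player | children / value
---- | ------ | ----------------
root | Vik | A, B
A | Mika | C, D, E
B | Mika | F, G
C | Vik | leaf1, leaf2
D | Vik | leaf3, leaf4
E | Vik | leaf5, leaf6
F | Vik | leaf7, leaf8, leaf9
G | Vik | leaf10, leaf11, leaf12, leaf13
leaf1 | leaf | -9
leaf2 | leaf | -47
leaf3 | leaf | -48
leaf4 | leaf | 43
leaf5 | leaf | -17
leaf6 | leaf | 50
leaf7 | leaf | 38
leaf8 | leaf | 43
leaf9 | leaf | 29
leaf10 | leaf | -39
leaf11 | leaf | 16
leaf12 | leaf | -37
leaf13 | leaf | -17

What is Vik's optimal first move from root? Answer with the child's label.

B

C (Vik): max(-9, -47) = -9
D (Vik): max(-48, 43) = 43
E (Vik): max(-17, 50) = 50
A (Mika): min(-9, 43, 50) = -9
F (Vik): max(38, 43, 29) = 43
G (Vik): max(-39, 16, -37, -17) = 16
B (Mika): min(43, 16) = 16
root (Vik): max(-9, 16) = 16
Vik at root wants the highest of {A=-9, B=16}, so chooses B.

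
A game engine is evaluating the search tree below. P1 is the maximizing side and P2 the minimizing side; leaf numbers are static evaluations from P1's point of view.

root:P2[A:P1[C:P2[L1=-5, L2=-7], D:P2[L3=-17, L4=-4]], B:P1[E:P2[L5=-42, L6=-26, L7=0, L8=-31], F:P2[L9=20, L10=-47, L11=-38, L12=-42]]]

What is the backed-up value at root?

-42

C (P2): min(-5, -7) = -7
D (P2): min(-17, -4) = -17
A (P1): max(-7, -17) = -7
E (P2): min(-42, -26, 0, -31) = -42
F (P2): min(20, -47, -38, -42) = -47
B (P1): max(-42, -47) = -42
root (P2): min(-7, -42) = -42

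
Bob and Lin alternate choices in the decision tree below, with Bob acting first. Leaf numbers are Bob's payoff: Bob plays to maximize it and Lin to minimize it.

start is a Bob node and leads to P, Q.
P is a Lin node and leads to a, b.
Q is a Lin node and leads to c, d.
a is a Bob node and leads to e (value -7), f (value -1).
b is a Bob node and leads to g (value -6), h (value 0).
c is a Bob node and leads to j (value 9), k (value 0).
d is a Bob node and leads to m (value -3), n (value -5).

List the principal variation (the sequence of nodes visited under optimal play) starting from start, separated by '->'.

start -> P -> a -> f

a (Bob): max(-7, -1) = -1
b (Bob): max(-6, 0) = 0
P (Lin): min(-1, 0) = -1
c (Bob): max(9, 0) = 9
d (Bob): max(-3, -5) = -3
Q (Lin): min(9, -3) = -3
start (Bob): max(-1, -3) = -1
At start, Bob picks P (highest: -1).
At P, Lin picks a (lowest: -1).
At a, Bob picks f (highest: -1).
Terminal value -1.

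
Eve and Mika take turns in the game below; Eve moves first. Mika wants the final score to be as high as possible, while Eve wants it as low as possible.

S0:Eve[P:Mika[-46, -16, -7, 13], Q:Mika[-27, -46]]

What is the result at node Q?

Q (Mika): max(-27, -46) = -27

-27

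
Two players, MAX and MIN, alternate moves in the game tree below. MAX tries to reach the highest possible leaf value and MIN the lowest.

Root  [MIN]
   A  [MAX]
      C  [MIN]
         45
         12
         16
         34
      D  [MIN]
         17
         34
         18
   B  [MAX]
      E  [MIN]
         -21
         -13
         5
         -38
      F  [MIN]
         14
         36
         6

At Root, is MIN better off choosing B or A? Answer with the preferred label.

B

E (MIN): min(-21, -13, 5, -38) = -38
F (MIN): min(14, 36, 6) = 6
B (MAX): max(-38, 6) = 6
C (MIN): min(45, 12, 16, 34) = 12
D (MIN): min(17, 34, 18) = 17
A (MAX): max(12, 17) = 17
MIN prefers the lower value; B=6, A=17. B is better since 6 < 17.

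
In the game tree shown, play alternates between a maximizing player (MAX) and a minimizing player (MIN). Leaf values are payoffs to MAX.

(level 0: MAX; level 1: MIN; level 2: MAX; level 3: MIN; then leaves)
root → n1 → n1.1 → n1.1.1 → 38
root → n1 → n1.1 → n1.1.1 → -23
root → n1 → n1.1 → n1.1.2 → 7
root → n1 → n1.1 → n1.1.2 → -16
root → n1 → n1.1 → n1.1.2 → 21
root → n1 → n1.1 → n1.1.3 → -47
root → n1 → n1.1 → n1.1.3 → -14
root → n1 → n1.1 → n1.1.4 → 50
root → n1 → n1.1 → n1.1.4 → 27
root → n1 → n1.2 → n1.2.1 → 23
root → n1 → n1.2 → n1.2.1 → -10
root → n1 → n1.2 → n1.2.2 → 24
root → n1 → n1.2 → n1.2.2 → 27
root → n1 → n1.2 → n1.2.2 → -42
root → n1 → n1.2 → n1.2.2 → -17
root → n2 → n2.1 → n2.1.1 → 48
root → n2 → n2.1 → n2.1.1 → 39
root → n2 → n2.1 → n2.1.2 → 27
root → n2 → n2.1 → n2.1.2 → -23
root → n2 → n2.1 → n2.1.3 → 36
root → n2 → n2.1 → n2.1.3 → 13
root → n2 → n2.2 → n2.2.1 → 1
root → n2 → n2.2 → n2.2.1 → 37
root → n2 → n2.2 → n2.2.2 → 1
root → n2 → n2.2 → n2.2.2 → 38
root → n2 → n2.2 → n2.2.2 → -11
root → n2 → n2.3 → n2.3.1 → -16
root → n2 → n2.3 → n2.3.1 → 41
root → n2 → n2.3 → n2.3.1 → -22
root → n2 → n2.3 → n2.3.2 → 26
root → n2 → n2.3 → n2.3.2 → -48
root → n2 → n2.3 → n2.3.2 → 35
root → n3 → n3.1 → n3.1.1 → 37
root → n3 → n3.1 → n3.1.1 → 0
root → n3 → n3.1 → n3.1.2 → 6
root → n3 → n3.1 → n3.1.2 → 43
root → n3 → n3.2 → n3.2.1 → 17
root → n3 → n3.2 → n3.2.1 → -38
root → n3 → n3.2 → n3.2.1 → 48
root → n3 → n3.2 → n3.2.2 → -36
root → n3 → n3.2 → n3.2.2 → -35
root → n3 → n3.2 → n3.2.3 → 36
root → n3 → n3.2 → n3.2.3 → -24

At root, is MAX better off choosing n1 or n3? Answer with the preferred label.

n1.1.1 (MIN): min(38, -23) = -23
n1.1.2 (MIN): min(7, -16, 21) = -16
n1.1.3 (MIN): min(-47, -14) = -47
n1.1.4 (MIN): min(50, 27) = 27
n1.1 (MAX): max(-23, -16, -47, 27) = 27
n1.2.1 (MIN): min(23, -10) = -10
n1.2.2 (MIN): min(24, 27, -42, -17) = -42
n1.2 (MAX): max(-10, -42) = -10
n1 (MIN): min(27, -10) = -10
n3.1.1 (MIN): min(37, 0) = 0
n3.1.2 (MIN): min(6, 43) = 6
n3.1 (MAX): max(0, 6) = 6
n3.2.1 (MIN): min(17, -38, 48) = -38
n3.2.2 (MIN): min(-36, -35) = -36
n3.2.3 (MIN): min(36, -24) = -24
n3.2 (MAX): max(-38, -36, -24) = -24
n3 (MIN): min(6, -24) = -24
MAX prefers the higher value; n1=-10, n3=-24. n1 is better since -10 > -24.

n1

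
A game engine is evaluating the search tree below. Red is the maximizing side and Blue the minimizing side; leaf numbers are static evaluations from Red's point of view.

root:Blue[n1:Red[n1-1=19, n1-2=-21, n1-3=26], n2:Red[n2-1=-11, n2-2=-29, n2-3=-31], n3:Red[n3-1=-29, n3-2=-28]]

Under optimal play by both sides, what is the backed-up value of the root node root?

-28

n1 (Red): max(19, -21, 26) = 26
n2 (Red): max(-11, -29, -31) = -11
n3 (Red): max(-29, -28) = -28
root (Blue): min(26, -11, -28) = -28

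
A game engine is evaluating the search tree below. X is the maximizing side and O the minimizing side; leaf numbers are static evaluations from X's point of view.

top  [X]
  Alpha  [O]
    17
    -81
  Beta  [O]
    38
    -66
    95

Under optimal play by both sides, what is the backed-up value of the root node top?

-66

Alpha (O): min(17, -81) = -81
Beta (O): min(38, -66, 95) = -66
top (X): max(-81, -66) = -66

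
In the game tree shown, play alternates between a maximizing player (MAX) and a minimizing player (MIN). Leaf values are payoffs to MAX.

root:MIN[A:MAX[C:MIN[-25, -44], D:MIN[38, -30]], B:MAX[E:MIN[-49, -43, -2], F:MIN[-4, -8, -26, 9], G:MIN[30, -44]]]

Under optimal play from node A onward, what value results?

-30

C (MIN): min(-25, -44) = -44
D (MIN): min(38, -30) = -30
A (MAX): max(-44, -30) = -30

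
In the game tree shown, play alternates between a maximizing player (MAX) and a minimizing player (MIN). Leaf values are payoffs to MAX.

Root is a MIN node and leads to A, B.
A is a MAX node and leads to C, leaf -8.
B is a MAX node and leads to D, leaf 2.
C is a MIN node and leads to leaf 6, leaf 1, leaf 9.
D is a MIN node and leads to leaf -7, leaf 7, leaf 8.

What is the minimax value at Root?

1

C (MIN): min(6, 1, 9) = 1
A (MAX): max(1, -8) = 1
D (MIN): min(-7, 7, 8) = -7
B (MAX): max(-7, 2) = 2
Root (MIN): min(1, 2) = 1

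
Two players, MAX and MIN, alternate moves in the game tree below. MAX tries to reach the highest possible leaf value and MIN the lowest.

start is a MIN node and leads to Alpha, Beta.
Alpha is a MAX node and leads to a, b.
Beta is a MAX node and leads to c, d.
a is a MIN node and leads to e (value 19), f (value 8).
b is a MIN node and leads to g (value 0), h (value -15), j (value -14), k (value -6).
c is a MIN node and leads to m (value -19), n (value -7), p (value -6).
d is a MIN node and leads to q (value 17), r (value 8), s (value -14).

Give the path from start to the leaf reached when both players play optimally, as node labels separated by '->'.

start -> Beta -> d -> s

a (MIN): min(19, 8) = 8
b (MIN): min(0, -15, -14, -6) = -15
Alpha (MAX): max(8, -15) = 8
c (MIN): min(-19, -7, -6) = -19
d (MIN): min(17, 8, -14) = -14
Beta (MAX): max(-19, -14) = -14
start (MIN): min(8, -14) = -14
At start, MIN picks Beta (lowest: -14).
At Beta, MAX picks d (highest: -14).
At d, MIN picks s (lowest: -14).
Terminal value -14.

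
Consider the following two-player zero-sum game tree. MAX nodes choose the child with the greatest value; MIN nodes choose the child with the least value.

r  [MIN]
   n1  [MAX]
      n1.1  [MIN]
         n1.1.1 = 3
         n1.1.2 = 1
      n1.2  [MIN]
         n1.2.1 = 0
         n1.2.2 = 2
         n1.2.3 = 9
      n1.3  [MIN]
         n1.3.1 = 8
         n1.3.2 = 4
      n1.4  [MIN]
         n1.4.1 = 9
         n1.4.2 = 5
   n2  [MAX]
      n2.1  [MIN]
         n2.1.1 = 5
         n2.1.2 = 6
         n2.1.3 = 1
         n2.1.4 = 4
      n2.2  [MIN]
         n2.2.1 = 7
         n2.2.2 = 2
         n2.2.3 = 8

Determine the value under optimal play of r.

2

n1.1 (MIN): min(3, 1) = 1
n1.2 (MIN): min(0, 2, 9) = 0
n1.3 (MIN): min(8, 4) = 4
n1.4 (MIN): min(9, 5) = 5
n1 (MAX): max(1, 0, 4, 5) = 5
n2.1 (MIN): min(5, 6, 1, 4) = 1
n2.2 (MIN): min(7, 2, 8) = 2
n2 (MAX): max(1, 2) = 2
r (MIN): min(5, 2) = 2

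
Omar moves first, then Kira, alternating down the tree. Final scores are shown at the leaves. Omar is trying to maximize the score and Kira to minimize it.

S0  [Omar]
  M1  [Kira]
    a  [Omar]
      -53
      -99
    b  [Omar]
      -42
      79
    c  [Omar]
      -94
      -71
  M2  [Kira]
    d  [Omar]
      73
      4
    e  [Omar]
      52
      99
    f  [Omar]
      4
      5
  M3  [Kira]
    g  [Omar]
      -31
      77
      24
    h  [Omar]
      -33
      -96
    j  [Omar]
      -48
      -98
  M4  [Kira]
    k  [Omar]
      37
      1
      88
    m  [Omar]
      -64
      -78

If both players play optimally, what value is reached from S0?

a (Omar): max(-53, -99) = -53
b (Omar): max(-42, 79) = 79
c (Omar): max(-94, -71) = -71
M1 (Kira): min(-53, 79, -71) = -71
d (Omar): max(73, 4) = 73
e (Omar): max(52, 99) = 99
f (Omar): max(4, 5) = 5
M2 (Kira): min(73, 99, 5) = 5
g (Omar): max(-31, 77, 24) = 77
h (Omar): max(-33, -96) = -33
j (Omar): max(-48, -98) = -48
M3 (Kira): min(77, -33, -48) = -48
k (Omar): max(37, 1, 88) = 88
m (Omar): max(-64, -78) = -64
M4 (Kira): min(88, -64) = -64
S0 (Omar): max(-71, 5, -48, -64) = 5

5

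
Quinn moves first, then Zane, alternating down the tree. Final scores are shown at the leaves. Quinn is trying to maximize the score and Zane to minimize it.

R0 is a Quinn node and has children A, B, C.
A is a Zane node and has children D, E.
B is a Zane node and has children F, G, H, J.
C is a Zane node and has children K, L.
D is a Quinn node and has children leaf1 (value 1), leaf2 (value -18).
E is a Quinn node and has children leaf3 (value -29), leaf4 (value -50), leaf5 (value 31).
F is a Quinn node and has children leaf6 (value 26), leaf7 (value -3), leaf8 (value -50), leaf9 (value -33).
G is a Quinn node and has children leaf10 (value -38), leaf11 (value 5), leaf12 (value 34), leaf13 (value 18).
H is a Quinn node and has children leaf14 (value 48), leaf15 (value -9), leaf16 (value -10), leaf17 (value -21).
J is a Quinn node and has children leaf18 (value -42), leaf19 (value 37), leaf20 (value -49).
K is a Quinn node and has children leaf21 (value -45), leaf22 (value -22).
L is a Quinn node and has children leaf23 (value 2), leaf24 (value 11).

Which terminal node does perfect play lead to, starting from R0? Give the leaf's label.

D (Quinn): max(1, -18) = 1
E (Quinn): max(-29, -50, 31) = 31
A (Zane): min(1, 31) = 1
F (Quinn): max(26, -3, -50, -33) = 26
G (Quinn): max(-38, 5, 34, 18) = 34
H (Quinn): max(48, -9, -10, -21) = 48
J (Quinn): max(-42, 37, -49) = 37
B (Zane): min(26, 34, 48, 37) = 26
K (Quinn): max(-45, -22) = -22
L (Quinn): max(2, 11) = 11
C (Zane): min(-22, 11) = -22
R0 (Quinn): max(1, 26, -22) = 26
At R0, Quinn picks B (highest: 26).
At B, Zane picks F (lowest: 26).
At F, Quinn picks leaf6 (highest: 26).
Terminal value 26.

leaf6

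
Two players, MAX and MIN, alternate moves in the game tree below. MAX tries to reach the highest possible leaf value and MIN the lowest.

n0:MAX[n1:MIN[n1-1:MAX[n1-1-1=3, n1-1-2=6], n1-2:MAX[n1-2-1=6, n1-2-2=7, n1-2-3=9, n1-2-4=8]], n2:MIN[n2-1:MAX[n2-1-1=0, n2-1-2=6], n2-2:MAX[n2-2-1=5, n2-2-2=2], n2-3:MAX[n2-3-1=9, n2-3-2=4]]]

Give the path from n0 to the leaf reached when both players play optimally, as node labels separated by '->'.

n1-1 (MAX): max(3, 6) = 6
n1-2 (MAX): max(6, 7, 9, 8) = 9
n1 (MIN): min(6, 9) = 6
n2-1 (MAX): max(0, 6) = 6
n2-2 (MAX): max(5, 2) = 5
n2-3 (MAX): max(9, 4) = 9
n2 (MIN): min(6, 5, 9) = 5
n0 (MAX): max(6, 5) = 6
At n0, MAX picks n1 (highest: 6).
At n1, MIN picks n1-1 (lowest: 6).
At n1-1, MAX picks n1-1-2 (highest: 6).
Terminal value 6.

n0 -> n1 -> n1-1 -> n1-1-2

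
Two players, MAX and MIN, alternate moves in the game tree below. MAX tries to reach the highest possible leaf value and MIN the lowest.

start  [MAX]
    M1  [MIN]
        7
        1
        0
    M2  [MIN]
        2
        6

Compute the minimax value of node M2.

M2 (MIN): min(2, 6) = 2

2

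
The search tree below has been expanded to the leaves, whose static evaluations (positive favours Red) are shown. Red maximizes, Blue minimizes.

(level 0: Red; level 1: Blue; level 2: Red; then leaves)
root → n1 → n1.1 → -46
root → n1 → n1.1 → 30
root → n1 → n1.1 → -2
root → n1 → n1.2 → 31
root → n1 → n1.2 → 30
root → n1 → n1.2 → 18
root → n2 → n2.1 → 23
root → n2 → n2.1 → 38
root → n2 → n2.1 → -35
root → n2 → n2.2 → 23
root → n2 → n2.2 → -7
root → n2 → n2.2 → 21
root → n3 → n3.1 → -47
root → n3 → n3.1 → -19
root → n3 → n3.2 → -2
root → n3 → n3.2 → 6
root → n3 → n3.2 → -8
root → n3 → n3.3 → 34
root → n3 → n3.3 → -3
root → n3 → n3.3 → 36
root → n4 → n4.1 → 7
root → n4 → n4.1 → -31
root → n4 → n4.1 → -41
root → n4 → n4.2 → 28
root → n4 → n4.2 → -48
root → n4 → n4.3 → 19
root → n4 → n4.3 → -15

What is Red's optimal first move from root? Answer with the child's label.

n1

n1.1 (Red): max(-46, 30, -2) = 30
n1.2 (Red): max(31, 30, 18) = 31
n1 (Blue): min(30, 31) = 30
n2.1 (Red): max(23, 38, -35) = 38
n2.2 (Red): max(23, -7, 21) = 23
n2 (Blue): min(38, 23) = 23
n3.1 (Red): max(-47, -19) = -19
n3.2 (Red): max(-2, 6, -8) = 6
n3.3 (Red): max(34, -3, 36) = 36
n3 (Blue): min(-19, 6, 36) = -19
n4.1 (Red): max(7, -31, -41) = 7
n4.2 (Red): max(28, -48) = 28
n4.3 (Red): max(19, -15) = 19
n4 (Blue): min(7, 28, 19) = 7
root (Red): max(30, 23, -19, 7) = 30
Red at root wants the highest of {n1=30, n2=23, n3=-19, n4=7}, so chooses n1.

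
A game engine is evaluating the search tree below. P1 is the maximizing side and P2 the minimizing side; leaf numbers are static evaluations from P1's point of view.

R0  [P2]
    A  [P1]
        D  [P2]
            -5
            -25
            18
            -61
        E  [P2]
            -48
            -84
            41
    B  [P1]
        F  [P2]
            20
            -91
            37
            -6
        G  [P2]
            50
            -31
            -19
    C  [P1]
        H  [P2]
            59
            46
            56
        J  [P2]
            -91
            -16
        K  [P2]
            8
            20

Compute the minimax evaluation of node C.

46

H (P2): min(59, 46, 56) = 46
J (P2): min(-91, -16) = -91
K (P2): min(8, 20) = 8
C (P1): max(46, -91, 8) = 46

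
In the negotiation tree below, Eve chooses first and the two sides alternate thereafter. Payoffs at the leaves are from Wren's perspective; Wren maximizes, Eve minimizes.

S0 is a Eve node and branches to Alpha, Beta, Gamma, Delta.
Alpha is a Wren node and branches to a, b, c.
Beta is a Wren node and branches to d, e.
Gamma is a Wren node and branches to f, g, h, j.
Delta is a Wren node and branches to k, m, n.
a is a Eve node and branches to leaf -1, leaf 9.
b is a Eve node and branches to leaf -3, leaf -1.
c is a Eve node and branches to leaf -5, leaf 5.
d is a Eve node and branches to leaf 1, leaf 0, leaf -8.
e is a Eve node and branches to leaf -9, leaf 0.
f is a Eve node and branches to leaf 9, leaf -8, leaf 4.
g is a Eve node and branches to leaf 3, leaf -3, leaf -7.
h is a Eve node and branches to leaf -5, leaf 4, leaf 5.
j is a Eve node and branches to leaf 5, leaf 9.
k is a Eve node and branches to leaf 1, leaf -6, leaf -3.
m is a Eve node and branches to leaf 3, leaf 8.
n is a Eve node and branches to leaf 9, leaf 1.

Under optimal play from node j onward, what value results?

5

j (Eve): min(5, 9) = 5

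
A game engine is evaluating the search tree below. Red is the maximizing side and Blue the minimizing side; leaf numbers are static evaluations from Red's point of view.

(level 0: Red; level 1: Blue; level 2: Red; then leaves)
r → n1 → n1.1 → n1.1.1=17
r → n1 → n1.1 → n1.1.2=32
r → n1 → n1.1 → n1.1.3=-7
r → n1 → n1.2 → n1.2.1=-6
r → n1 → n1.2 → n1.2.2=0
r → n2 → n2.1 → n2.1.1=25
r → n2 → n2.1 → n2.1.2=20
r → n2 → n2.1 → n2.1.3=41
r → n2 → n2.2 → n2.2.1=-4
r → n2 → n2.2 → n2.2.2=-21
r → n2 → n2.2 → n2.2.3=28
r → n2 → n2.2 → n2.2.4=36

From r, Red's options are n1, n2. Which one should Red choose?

n2

n1.1 (Red): max(17, 32, -7) = 32
n1.2 (Red): max(-6, 0) = 0
n1 (Blue): min(32, 0) = 0
n2.1 (Red): max(25, 20, 41) = 41
n2.2 (Red): max(-4, -21, 28, 36) = 36
n2 (Blue): min(41, 36) = 36
r (Red): max(0, 36) = 36
Red at r wants the highest of {n1=0, n2=36}, so chooses n2.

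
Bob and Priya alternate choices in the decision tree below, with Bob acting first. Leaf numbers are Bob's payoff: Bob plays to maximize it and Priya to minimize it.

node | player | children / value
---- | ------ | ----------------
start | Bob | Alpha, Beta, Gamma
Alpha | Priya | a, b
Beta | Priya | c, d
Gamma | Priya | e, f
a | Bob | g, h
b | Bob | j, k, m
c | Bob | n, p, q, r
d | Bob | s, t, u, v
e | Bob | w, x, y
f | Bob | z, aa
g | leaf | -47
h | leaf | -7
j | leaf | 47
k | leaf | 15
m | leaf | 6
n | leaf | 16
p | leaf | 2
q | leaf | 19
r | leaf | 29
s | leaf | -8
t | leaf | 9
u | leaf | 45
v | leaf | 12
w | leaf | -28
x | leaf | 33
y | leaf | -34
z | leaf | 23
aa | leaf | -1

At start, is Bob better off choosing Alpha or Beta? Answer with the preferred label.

Beta

a (Bob): max(-47, -7) = -7
b (Bob): max(47, 15, 6) = 47
Alpha (Priya): min(-7, 47) = -7
c (Bob): max(16, 2, 19, 29) = 29
d (Bob): max(-8, 9, 45, 12) = 45
Beta (Priya): min(29, 45) = 29
Bob prefers the higher value; Alpha=-7, Beta=29. Beta is better since 29 > -7.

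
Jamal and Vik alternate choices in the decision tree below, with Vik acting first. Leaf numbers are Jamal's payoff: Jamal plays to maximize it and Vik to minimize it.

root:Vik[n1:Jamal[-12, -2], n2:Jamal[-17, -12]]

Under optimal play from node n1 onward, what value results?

n1 (Jamal): max(-12, -2) = -2

-2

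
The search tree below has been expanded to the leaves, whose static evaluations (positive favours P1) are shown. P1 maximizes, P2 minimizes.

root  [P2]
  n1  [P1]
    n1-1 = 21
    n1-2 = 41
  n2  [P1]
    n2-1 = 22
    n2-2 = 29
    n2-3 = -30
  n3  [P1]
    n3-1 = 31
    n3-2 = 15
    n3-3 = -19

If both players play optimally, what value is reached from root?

n1 (P1): max(21, 41) = 41
n2 (P1): max(22, 29, -30) = 29
n3 (P1): max(31, 15, -19) = 31
root (P2): min(41, 29, 31) = 29

29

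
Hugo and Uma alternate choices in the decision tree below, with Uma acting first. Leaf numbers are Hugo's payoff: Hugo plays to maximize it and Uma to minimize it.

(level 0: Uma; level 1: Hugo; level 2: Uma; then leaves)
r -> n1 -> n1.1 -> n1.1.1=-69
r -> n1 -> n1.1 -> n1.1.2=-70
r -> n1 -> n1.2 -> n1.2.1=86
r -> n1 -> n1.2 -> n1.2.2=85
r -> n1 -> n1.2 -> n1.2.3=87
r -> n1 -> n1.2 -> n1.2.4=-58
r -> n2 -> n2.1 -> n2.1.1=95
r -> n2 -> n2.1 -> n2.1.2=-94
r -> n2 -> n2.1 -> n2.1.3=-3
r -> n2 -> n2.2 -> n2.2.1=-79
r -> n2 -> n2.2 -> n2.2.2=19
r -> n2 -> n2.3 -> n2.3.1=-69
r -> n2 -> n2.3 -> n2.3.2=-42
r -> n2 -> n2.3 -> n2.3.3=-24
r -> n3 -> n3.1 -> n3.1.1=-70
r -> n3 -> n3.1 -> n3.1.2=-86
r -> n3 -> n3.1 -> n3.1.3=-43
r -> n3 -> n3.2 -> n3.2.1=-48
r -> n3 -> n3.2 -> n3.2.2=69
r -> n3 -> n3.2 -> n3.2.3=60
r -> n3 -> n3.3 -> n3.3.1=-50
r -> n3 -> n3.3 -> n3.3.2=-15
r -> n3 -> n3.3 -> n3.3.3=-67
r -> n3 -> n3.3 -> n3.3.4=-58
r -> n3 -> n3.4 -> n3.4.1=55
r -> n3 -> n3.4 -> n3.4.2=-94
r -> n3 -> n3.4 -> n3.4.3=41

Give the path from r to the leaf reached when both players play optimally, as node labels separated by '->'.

n1.1 (Uma): min(-69, -70) = -70
n1.2 (Uma): min(86, 85, 87, -58) = -58
n1 (Hugo): max(-70, -58) = -58
n2.1 (Uma): min(95, -94, -3) = -94
n2.2 (Uma): min(-79, 19) = -79
n2.3 (Uma): min(-69, -42, -24) = -69
n2 (Hugo): max(-94, -79, -69) = -69
n3.1 (Uma): min(-70, -86, -43) = -86
n3.2 (Uma): min(-48, 69, 60) = -48
n3.3 (Uma): min(-50, -15, -67, -58) = -67
n3.4 (Uma): min(55, -94, 41) = -94
n3 (Hugo): max(-86, -48, -67, -94) = -48
r (Uma): min(-58, -69, -48) = -69
At r, Uma picks n2 (lowest: -69).
At n2, Hugo picks n2.3 (highest: -69).
At n2.3, Uma picks n2.3.1 (lowest: -69).
Terminal value -69.

r -> n2 -> n2.3 -> n2.3.1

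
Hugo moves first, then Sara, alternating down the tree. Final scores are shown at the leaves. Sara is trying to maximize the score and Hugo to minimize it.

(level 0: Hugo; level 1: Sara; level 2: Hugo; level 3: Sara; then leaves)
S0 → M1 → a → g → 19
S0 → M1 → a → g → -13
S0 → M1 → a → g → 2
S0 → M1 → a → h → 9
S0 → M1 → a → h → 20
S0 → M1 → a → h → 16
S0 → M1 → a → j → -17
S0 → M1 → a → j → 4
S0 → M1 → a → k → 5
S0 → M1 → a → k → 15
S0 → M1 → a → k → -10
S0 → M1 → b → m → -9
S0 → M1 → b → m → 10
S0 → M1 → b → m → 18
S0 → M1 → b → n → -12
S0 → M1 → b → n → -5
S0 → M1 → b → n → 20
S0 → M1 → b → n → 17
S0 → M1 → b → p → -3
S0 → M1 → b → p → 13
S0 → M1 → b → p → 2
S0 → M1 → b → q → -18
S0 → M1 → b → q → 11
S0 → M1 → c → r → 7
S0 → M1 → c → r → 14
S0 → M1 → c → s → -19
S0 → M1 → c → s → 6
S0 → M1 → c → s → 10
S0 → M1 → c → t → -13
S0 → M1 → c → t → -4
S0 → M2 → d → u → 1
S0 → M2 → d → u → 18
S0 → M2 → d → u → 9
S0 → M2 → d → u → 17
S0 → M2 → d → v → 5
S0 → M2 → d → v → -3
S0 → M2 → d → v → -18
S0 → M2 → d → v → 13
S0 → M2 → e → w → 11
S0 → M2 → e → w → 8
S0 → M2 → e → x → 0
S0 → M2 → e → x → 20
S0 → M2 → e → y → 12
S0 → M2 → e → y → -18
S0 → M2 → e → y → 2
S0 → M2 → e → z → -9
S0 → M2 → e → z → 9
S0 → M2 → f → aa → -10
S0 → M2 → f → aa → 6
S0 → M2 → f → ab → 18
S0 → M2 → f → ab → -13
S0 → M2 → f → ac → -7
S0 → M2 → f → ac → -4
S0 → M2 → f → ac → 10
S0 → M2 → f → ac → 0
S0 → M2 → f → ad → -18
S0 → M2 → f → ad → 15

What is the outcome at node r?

r (Sara): max(7, 14) = 14

14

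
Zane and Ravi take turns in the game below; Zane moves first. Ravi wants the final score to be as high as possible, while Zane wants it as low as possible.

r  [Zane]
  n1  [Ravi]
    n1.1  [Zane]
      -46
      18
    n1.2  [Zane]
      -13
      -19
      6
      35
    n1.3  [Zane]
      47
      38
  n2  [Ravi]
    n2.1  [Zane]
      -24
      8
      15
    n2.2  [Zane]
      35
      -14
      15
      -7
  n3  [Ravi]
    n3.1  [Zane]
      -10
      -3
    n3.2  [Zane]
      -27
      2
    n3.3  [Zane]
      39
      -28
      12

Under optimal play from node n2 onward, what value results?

-14

n2.1 (Zane): min(-24, 8, 15) = -24
n2.2 (Zane): min(35, -14, 15, -7) = -14
n2 (Ravi): max(-24, -14) = -14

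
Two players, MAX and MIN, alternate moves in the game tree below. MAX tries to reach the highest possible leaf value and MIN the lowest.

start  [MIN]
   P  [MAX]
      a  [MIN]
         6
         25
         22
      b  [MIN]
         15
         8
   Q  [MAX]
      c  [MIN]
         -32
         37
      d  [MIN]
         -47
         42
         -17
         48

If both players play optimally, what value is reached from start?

a (MIN): min(6, 25, 22) = 6
b (MIN): min(15, 8) = 8
P (MAX): max(6, 8) = 8
c (MIN): min(-32, 37) = -32
d (MIN): min(-47, 42, -17, 48) = -47
Q (MAX): max(-32, -47) = -32
start (MIN): min(8, -32) = -32

-32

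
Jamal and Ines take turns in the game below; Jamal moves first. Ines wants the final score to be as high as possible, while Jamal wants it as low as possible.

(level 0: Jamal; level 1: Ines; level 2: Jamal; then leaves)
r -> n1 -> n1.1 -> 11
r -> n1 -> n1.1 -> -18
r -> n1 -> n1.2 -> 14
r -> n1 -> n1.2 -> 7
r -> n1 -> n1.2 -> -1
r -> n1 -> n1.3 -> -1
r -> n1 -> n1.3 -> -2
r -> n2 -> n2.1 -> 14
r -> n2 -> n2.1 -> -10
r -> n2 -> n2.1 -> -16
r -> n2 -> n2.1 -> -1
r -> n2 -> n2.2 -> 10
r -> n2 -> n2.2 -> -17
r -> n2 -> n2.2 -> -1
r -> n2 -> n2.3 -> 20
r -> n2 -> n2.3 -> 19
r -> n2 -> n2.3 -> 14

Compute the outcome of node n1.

n1.1 (Jamal): min(11, -18) = -18
n1.2 (Jamal): min(14, 7, -1) = -1
n1.3 (Jamal): min(-1, -2) = -2
n1 (Ines): max(-18, -1, -2) = -1

-1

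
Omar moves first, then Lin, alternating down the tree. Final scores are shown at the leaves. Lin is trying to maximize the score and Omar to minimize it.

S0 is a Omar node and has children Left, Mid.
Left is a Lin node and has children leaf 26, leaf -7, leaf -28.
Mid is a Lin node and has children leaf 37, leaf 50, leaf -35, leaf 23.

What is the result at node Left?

Left (Lin): max(26, -7, -28) = 26

26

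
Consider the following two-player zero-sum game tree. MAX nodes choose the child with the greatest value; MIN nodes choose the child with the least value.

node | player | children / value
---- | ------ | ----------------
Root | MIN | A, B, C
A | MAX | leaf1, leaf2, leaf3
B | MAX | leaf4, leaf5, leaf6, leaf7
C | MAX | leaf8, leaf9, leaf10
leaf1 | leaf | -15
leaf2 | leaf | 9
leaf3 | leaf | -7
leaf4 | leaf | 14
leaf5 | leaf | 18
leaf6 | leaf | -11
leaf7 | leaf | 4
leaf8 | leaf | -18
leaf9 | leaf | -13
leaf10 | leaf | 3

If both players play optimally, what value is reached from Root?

A (MAX): max(-15, 9, -7) = 9
B (MAX): max(14, 18, -11, 4) = 18
C (MAX): max(-18, -13, 3) = 3
Root (MIN): min(9, 18, 3) = 3

3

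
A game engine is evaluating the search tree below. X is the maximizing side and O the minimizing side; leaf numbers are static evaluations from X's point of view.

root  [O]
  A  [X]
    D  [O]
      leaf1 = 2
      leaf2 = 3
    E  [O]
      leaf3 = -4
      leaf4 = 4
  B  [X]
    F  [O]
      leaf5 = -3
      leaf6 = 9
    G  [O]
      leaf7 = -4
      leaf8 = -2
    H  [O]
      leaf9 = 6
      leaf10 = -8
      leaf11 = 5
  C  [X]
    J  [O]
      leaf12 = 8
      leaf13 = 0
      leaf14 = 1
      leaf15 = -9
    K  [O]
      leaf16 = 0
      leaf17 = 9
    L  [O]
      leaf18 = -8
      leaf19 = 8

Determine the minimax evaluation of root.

D (O): min(2, 3) = 2
E (O): min(-4, 4) = -4
A (X): max(2, -4) = 2
F (O): min(-3, 9) = -3
G (O): min(-4, -2) = -4
H (O): min(6, -8, 5) = -8
B (X): max(-3, -4, -8) = -3
J (O): min(8, 0, 1, -9) = -9
K (O): min(0, 9) = 0
L (O): min(-8, 8) = -8
C (X): max(-9, 0, -8) = 0
root (O): min(2, -3, 0) = -3

-3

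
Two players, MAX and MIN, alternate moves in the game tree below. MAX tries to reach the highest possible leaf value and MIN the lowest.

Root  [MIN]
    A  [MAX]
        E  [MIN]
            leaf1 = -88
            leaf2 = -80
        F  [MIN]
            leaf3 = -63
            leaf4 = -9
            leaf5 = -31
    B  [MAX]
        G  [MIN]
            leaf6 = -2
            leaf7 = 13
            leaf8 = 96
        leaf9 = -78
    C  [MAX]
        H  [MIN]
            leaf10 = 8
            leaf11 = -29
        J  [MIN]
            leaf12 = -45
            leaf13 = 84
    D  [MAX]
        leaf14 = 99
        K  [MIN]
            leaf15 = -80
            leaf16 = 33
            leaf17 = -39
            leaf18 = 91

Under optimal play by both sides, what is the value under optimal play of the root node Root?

E (MIN): min(-88, -80) = -88
F (MIN): min(-63, -9, -31) = -63
A (MAX): max(-88, -63) = -63
G (MIN): min(-2, 13, 96) = -2
B (MAX): max(-2, -78) = -2
H (MIN): min(8, -29) = -29
J (MIN): min(-45, 84) = -45
C (MAX): max(-29, -45) = -29
K (MIN): min(-80, 33, -39, 91) = -80
D (MAX): max(99, -80) = 99
Root (MIN): min(-63, -2, -29, 99) = -63

-63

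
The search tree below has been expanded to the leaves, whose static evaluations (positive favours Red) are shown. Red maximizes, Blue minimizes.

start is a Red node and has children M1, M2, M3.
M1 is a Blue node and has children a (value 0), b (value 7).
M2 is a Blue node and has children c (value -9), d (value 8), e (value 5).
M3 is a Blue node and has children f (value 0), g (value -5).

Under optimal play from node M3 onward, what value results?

M3 (Blue): min(0, -5) = -5

-5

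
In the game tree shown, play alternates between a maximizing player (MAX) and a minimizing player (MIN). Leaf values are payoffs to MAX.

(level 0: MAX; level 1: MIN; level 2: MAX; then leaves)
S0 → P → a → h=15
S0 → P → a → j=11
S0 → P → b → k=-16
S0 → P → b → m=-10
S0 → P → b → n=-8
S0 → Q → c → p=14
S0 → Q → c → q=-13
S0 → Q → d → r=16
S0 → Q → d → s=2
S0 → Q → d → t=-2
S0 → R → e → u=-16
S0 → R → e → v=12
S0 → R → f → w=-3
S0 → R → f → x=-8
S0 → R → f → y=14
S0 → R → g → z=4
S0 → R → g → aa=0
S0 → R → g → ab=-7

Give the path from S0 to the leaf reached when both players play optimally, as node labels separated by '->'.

S0 -> Q -> c -> p

a (MAX): max(15, 11) = 15
b (MAX): max(-16, -10, -8) = -8
P (MIN): min(15, -8) = -8
c (MAX): max(14, -13) = 14
d (MAX): max(16, 2, -2) = 16
Q (MIN): min(14, 16) = 14
e (MAX): max(-16, 12) = 12
f (MAX): max(-3, -8, 14) = 14
g (MAX): max(4, 0, -7) = 4
R (MIN): min(12, 14, 4) = 4
S0 (MAX): max(-8, 14, 4) = 14
At S0, MAX picks Q (highest: 14).
At Q, MIN picks c (lowest: 14).
At c, MAX picks p (highest: 14).
Terminal value 14.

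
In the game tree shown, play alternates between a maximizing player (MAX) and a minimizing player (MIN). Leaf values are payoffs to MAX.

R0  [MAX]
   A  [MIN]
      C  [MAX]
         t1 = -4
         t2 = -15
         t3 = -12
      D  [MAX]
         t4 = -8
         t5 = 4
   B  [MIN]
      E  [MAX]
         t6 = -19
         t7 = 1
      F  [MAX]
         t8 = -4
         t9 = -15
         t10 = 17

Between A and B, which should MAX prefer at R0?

B

C (MAX): max(-4, -15, -12) = -4
D (MAX): max(-8, 4) = 4
A (MIN): min(-4, 4) = -4
E (MAX): max(-19, 1) = 1
F (MAX): max(-4, -15, 17) = 17
B (MIN): min(1, 17) = 1
MAX prefers the higher value; A=-4, B=1. B is better since 1 > -4.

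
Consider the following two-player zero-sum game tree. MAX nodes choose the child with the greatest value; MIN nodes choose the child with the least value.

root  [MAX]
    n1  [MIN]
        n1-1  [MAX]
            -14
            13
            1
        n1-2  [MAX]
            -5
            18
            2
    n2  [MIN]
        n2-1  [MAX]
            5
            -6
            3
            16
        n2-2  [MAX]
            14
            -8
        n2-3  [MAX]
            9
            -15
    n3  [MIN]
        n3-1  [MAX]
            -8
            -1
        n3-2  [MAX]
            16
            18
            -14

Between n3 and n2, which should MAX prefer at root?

n2

n3-1 (MAX): max(-8, -1) = -1
n3-2 (MAX): max(16, 18, -14) = 18
n3 (MIN): min(-1, 18) = -1
n2-1 (MAX): max(5, -6, 3, 16) = 16
n2-2 (MAX): max(14, -8) = 14
n2-3 (MAX): max(9, -15) = 9
n2 (MIN): min(16, 14, 9) = 9
MAX prefers the higher value; n3=-1, n2=9. n2 is better since 9 > -1.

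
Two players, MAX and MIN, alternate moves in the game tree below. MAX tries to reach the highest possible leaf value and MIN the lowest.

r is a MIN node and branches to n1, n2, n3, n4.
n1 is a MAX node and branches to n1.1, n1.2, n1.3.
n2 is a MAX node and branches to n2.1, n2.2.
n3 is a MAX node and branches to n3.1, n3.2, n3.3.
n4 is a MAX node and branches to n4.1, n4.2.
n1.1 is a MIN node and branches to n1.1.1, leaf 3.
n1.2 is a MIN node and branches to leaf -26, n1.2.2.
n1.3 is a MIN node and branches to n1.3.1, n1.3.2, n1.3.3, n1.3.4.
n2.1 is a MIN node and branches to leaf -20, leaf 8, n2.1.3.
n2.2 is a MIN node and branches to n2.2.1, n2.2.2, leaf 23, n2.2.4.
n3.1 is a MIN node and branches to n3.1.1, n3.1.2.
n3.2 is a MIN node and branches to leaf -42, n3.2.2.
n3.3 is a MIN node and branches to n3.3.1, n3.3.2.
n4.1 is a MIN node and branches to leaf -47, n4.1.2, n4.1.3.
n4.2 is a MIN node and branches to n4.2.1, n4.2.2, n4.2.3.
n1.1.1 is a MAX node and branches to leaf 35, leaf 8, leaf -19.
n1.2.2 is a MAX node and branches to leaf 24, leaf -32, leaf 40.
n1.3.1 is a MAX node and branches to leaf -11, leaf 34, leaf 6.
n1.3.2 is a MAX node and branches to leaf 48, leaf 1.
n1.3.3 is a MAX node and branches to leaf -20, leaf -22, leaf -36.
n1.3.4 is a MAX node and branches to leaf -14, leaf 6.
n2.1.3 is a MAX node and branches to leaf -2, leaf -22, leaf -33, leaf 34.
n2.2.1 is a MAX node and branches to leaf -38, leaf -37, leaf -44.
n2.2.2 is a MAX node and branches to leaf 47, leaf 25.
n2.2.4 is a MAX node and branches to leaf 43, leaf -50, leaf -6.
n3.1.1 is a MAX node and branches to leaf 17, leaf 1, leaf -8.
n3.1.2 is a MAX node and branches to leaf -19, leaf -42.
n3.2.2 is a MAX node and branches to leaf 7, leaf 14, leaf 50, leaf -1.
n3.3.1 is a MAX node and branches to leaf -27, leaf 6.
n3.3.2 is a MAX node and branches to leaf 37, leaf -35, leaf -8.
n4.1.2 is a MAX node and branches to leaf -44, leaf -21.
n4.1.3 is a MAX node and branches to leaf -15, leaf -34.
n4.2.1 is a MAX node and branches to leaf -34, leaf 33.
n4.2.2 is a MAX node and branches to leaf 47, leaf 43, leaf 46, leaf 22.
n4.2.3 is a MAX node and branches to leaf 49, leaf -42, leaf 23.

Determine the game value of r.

n1.1.1 (MAX): max(35, 8, -19) = 35
n1.1 (MIN): min(35, 3) = 3
n1.2.2 (MAX): max(24, -32, 40) = 40
n1.2 (MIN): min(-26, 40) = -26
n1.3.1 (MAX): max(-11, 34, 6) = 34
n1.3.2 (MAX): max(48, 1) = 48
n1.3.3 (MAX): max(-20, -22, -36) = -20
n1.3.4 (MAX): max(-14, 6) = 6
n1.3 (MIN): min(34, 48, -20, 6) = -20
n1 (MAX): max(3, -26, -20) = 3
n2.1.3 (MAX): max(-2, -22, -33, 34) = 34
n2.1 (MIN): min(-20, 8, 34) = -20
n2.2.1 (MAX): max(-38, -37, -44) = -37
n2.2.2 (MAX): max(47, 25) = 47
n2.2.4 (MAX): max(43, -50, -6) = 43
n2.2 (MIN): min(-37, 47, 23, 43) = -37
n2 (MAX): max(-20, -37) = -20
n3.1.1 (MAX): max(17, 1, -8) = 17
n3.1.2 (MAX): max(-19, -42) = -19
n3.1 (MIN): min(17, -19) = -19
n3.2.2 (MAX): max(7, 14, 50, -1) = 50
n3.2 (MIN): min(-42, 50) = -42
n3.3.1 (MAX): max(-27, 6) = 6
n3.3.2 (MAX): max(37, -35, -8) = 37
n3.3 (MIN): min(6, 37) = 6
n3 (MAX): max(-19, -42, 6) = 6
n4.1.2 (MAX): max(-44, -21) = -21
n4.1.3 (MAX): max(-15, -34) = -15
n4.1 (MIN): min(-47, -21, -15) = -47
n4.2.1 (MAX): max(-34, 33) = 33
n4.2.2 (MAX): max(47, 43, 46, 22) = 47
n4.2.3 (MAX): max(49, -42, 23) = 49
n4.2 (MIN): min(33, 47, 49) = 33
n4 (MAX): max(-47, 33) = 33
r (MIN): min(3, -20, 6, 33) = -20

-20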